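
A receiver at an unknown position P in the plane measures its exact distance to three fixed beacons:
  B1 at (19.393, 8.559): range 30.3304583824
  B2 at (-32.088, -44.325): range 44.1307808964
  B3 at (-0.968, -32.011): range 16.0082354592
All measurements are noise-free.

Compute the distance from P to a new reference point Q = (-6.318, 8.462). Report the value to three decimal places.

eq1: (x − 19.393)² + (y − 8.559)² = 30.3304583824²
eq2: (x + 32.088)² + (y + 44.325)² = 44.1307808964²
eq3: (x + 0.968)² + (y + 32.011)² = 16.0082354592²
eq2−eq1, eq2−eq3 (x²,y² cancel):
  102.962·x + 105.768·y = -1517.411322
  62.240·x + 24.628·y = -277.442004
det = 102.962·24.628 − 105.768·62.240 = -4047.252184
x = (-1517.411322·24.628 − 105.768·-277.442004) / -4047.252184 = 1.983153
y = (102.962·-277.442004 − -1517.411322·62.240) / -4047.252184 = -16.277142
|P − Q| = √((1.983153 − -6.318)² + (-16.277142 − 8.462)²) = 26.094717

26.095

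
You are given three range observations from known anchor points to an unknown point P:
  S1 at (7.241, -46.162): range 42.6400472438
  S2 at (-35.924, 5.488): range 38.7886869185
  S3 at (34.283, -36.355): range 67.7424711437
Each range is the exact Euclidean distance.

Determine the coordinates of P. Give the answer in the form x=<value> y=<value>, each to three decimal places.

x=-33.387 y=-33.218

eq1: (x − 7.241)² + (y + 46.162)² = 42.6400472438²
eq2: (x + 35.924)² + (y − 5.488)² = 38.7886869185²
eq3: (x − 34.283)² + (y + 36.355)² = 67.7424711437²
eq1−eq2, eq1−eq3 (x²,y² cancel):
  -86.330·x + 103.300·y = -549.099009
  54.084·x + 19.614·y = -2457.220979
det = -86.330·19.614 − 103.300·54.084 = -7280.153820
x = (-549.099009·19.614 − 103.300·-2457.220979) / -7280.153820 = -33.386781
y = (-86.330·-2457.220979 − -549.099009·54.084) / -7280.153820 = -33.217617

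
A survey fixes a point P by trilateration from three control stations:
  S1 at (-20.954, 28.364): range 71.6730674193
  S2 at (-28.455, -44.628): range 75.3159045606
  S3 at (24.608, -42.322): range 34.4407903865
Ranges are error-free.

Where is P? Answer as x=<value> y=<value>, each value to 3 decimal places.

x=38.939 y=-11.004

eq1: (x + 20.954)² + (y − 28.364)² = 71.6730674193²
eq2: (x + 28.455)² + (y + 44.628)² = 75.3159045606²
eq3: (x − 24.608)² + (y + 42.322)² = 34.4407903865²
eq1−eq3, eq1−eq2 (x²,y² cancel):
  91.124·x − 141.372·y = 5103.979287
  -15.002·x − 145.984·y = 1022.301911
det = 91.124·-145.984 − -141.372·-15.002 = -15423.508760
x = (5103.979287·-145.984 − -141.372·1022.301911) / -15423.508760 = 38.938899
y = (91.124·1022.301911 − 5103.979287·-15.002) / -15423.508760 = -11.004379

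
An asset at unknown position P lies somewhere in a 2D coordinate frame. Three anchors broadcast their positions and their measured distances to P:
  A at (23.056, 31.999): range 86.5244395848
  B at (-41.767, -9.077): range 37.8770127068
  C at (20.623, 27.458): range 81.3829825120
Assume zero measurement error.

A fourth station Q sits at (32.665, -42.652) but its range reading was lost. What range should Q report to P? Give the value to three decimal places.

eq1: (x − 23.056)² + (y − 31.999)² = 86.5244395848²
eq2: (x + 41.767)² + (y + 9.077)² = 37.8770127068²
eq3: (x − 20.623)² + (y − 27.458)² = 81.3829825120²
eq3−eq2, eq3−eq1 (x²,y² cancel):
  -124.780·x − 73.070·y = 5836.146076
  4.866·x + 9.082·y = -487.023559
det = -124.780·9.082 − -73.070·4.866 = -777.693340
x = (5836.146076·9.082 − -73.070·-487.023559) / -777.693340 = -22.395803
y = (-124.780·-487.023559 − 5836.146076·4.866) / -777.693340 = -41.625807
|P − Q| = √((-22.395803 − 32.665)² + (-41.625807 − -42.652)²) = 55.070365

55.070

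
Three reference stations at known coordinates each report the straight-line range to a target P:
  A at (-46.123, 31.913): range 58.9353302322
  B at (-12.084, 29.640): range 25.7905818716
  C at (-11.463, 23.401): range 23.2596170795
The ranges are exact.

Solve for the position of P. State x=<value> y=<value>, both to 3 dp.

x=11.352 y=18.873

eq1: (x + 46.123)² + (y − 31.913)² = 58.9353302322²
eq2: (x + 12.084)² + (y − 29.640)² = 25.7905818716²
eq3: (x + 11.463)² + (y − 23.401)² = 23.2596170795²
eq1−eq2, eq1−eq3 (x²,y² cancel):
  68.078·x − 4.546·y = 687.000994
  69.320·x − 17.024·y = 465.599835
det = 68.078·-17.024 − -4.546·69.320 = -843.831152
x = (687.000994·-17.024 − -4.546·465.599835) / -843.831152 = 11.351664
y = (68.078·465.599835 − 687.000994·69.320) / -843.831152 = 18.873211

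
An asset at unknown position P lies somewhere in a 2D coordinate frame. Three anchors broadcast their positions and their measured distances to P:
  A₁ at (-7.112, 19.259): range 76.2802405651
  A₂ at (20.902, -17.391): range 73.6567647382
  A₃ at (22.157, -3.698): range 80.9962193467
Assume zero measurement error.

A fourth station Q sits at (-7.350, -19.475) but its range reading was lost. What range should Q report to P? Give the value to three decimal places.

eq1: (x + 7.112)² + (y − 19.259)² = 76.2802405651²
eq2: (x − 20.902)² + (y + 17.391)² = 73.6567647382²
eq3: (x − 22.157)² + (y + 3.698)² = 80.9962193467²
eq1−eq2, eq1−eq3 (x²,y² cancel):
  56.028·x − 73.300·y = 711.206969
  58.538·x − 45.914·y = -658.594220
det = 56.028·-45.914 − -73.300·58.538 = 1718.365808
x = (711.206969·-45.914 − -73.300·-658.594220) / 1718.365808 = -47.096673
y = (56.028·-658.594220 − 711.206969·58.538) / 1718.365808 = -45.701765
|P − Q| = √((-47.096673 − -7.350)² + (-45.701765 − -19.475)²) = 47.619757

47.620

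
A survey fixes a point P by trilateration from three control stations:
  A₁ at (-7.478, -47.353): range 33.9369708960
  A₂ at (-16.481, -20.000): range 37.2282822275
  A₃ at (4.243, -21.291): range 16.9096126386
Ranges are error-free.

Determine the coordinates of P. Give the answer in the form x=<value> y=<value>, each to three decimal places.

x=19.998 y=-27.433

eq1: (x + 7.478)² + (y + 47.353)² = 33.9369708960²
eq2: (x + 16.481)² + (y + 20.000)² = 37.2282822275²
eq3: (x − 4.243)² + (y + 21.291)² = 16.9096126386²
eq1−eq3, eq1−eq2 (x²,y² cancel):
  23.442·x + 52.124·y = -961.134369
  -18.006·x + 54.706·y = -1860.830736
det = 23.442·54.706 − 52.124·-18.006 = 2220.962796
x = (-961.134369·54.706 − 52.124·-1860.830736) / 2220.962796 = 19.997690
y = (23.442·-1860.830736 − -961.134369·-18.006) / 2220.962796 = -27.433048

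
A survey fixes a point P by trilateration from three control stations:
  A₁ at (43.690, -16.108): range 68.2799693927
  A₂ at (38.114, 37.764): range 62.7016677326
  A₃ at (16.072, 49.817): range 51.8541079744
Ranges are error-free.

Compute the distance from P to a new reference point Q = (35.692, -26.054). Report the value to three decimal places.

66.132

eq1: (x − 43.690)² + (y + 16.108)² = 68.2799693927²
eq2: (x − 38.114)² + (y − 37.764)² = 62.7016677326²
eq3: (x − 16.072)² + (y − 49.817)² = 51.8541079744²
eq1−eq3, eq1−eq2 (x²,y² cancel):
  -55.236·x + 131.850·y = 2545.064615
  -11.152·x + 107.744·y = 1441.168012
det = -55.236·107.744 − 131.850·-11.152 = -4480.956384
x = (2545.064615·107.744 − 131.850·1441.168012) / -4480.956384 = -18.790060
y = (-55.236·1441.168012 − 2545.064615·-11.152) / -4480.956384 = 11.430996
|P − Q| = √((-18.790060 − 35.692)² + (11.430996 − -26.054)²) = 66.131837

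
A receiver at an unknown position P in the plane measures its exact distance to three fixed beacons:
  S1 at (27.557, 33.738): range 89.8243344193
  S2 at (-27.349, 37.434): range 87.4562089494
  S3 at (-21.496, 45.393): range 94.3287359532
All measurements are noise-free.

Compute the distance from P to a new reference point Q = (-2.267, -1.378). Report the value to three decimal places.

eq1: (x − 27.557)² + (y − 33.738)² = 89.8243344193²
eq2: (x + 27.349)² + (y − 37.434)² = 87.4562089494²
eq3: (x + 21.496)² + (y − 45.393)² = 94.3287359532²
eq2−eq3, eq2−eq1 (x²,y² cancel):
  11.706·x + 15.918·y = -875.991635
  109.812·x − 7.392·y = -671.453834
det = 11.706·-7.392 − 15.918·109.812 = -1834.518168
x = (-875.991635·-7.392 − 15.918·-671.453834) / -1834.518168 = -9.355880
y = (11.706·-671.453834 − -875.991635·109.812) / -1834.518168 = -48.151256
|P − Q| = √((-9.355880 − -2.267)² + (-48.151256 − -1.378)²) = 47.307396

47.307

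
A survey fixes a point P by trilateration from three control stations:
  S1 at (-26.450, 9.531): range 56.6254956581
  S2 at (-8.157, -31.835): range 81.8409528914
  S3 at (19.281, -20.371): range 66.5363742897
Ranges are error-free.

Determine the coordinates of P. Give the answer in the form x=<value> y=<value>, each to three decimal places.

eq1: (x + 26.450)² + (y − 9.531)² = 56.6254956581²
eq2: (x + 8.157)² + (y + 31.835)² = 81.8409528914²
eq3: (x − 19.281)² + (y + 20.371)² = 66.5363742897²
eq3−eq2, eq3−eq1 (x²,y² cancel):
  -54.876·x − 22.928·y = -1977.583195
  -91.462·x + 59.804·y = 1224.350204
det = -54.876·59.804 − -22.928·-91.462 = -5378.845040
x = (-1977.583195·59.804 − -22.928·1224.350204) / -5378.845040 = 16.768560
y = (-54.876·1224.350204 − -1977.583195·-91.462) / -5378.845040 = 46.117922

x=16.769 y=46.118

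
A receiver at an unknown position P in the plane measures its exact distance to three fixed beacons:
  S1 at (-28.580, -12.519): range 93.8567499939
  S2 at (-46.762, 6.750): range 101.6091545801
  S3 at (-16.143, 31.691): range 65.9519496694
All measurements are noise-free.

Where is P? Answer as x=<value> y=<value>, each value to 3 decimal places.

x=49.301 y=39.861

eq1: (x + 28.580)² + (y + 12.519)² = 93.8567499939²
eq2: (x + 46.762)² + (y − 6.750)² = 101.6091545801²
eq3: (x + 16.143)² + (y − 31.691)² = 65.9519496694²
eq2−eq3, eq2−eq1 (x²,y² cancel):
  61.238·x + 49.882·y = 5007.429415
  36.364·x − 38.538·y = 256.625392
det = 61.238·-38.538 − 49.882·36.364 = -4173.899092
x = (5007.429415·-38.538 − 49.882·256.625392) / -4173.899092 = 49.300977
y = (61.238·256.625392 − 5007.429415·36.364) / -4173.899092 = 39.860795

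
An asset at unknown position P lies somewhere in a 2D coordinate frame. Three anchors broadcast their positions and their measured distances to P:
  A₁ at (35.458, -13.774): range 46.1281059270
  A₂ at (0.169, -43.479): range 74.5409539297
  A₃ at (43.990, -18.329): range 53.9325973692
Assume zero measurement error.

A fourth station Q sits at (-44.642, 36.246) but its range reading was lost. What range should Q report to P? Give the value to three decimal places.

eq1: (x − 35.458)² + (y + 13.774)² = 46.1281059270²
eq2: (x − 0.169)² + (y + 43.479)² = 74.5409539297²
eq3: (x − 43.990)² + (y + 18.329)² = 53.9325973692²
eq2−eq3, eq2−eq1 (x²,y² cancel):
  87.642·x + 50.300·y = 3028.249093
  70.578·x + 59.410·y = 2985.092494
det = 87.642·59.410 − 50.300·70.578 = 1656.737820
x = (3028.249093·59.410 − 50.300·2985.092494) / 1656.737820 = 17.961880
y = (87.642·2985.092494 − 3028.249093·70.578) / 1656.737820 = 28.907236
|P − Q| = √((17.961880 − -44.642)² + (28.907236 − 36.246)²) = 63.032557

63.033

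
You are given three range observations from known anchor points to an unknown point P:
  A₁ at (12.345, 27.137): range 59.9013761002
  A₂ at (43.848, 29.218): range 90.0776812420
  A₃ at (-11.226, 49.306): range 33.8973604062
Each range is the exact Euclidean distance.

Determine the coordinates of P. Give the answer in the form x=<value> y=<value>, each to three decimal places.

eq1: (x − 12.345)² + (y − 27.137)² = 59.9013761002²
eq2: (x − 43.848)² + (y − 29.218)² = 90.0776812420²
eq3: (x + 11.226)² + (y − 49.306)² = 33.8973604062²
eq2−eq1, eq2−eq3 (x²,y² cancel):
  -63.006·x − 4.162·y = 2638.290965
  -110.148·x + 40.176·y = 6745.723699
det = -63.006·40.176 − -4.162·-110.148 = -2989.765032
x = (2638.290965·40.176 − -4.162·6745.723699) / -2989.765032 = -44.843551
y = (-63.006·6745.723699 − 2638.290965·-110.148) / -2989.765032 = 44.959585

x=-44.844 y=44.960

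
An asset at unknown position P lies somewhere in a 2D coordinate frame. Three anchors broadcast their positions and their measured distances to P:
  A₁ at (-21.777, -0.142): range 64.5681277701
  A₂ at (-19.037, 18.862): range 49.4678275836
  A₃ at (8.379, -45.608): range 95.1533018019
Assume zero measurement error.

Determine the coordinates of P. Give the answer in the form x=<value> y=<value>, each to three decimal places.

eq1: (x + 21.777)² + (y + 0.142)² = 64.5681277701²
eq2: (x + 19.037)² + (y − 18.862)² = 49.4678275836²
eq3: (x − 8.379)² + (y + 45.608)² = 95.1533018019²
eq1−eq3, eq1−eq2 (x²,y² cancel):
  60.312·x − 90.932·y = -3209.068308
  5.480·x + 38.008·y = 1965.901678
det = 60.312·38.008 − -90.932·5.480 = 2790.645856
x = (-3209.068308·38.008 − -90.932·1965.901678) / 2790.645856 = 20.351240
y = (60.312·1965.901678 − -3209.068308·5.480) / 2790.645856 = 48.789120

x=20.351 y=48.789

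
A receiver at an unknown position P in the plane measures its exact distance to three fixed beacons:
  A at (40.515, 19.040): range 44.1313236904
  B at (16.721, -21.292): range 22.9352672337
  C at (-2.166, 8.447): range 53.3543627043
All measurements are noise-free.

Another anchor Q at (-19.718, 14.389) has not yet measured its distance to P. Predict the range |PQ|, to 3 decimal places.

eq1: (x − 40.515)² + (y − 19.040)² = 44.1313236904²
eq2: (x − 16.721)² + (y + 21.292)² = 22.9352672337²
eq3: (x + 2.166)² + (y − 8.447)² = 53.3543627043²
eq3−eq2, eq3−eq1 (x²,y² cancel):
  37.774·x − 59.478·y = 2977.559276
  85.362·x + 21.186·y = 2827.057749
det = 37.774·21.186 − -59.478·85.362 = 5877.441000
x = (2977.559276·21.186 − -59.478·2827.057749) / 5877.441000 = 39.342005
y = (37.774·2827.057749 − 2977.559276·85.362) / 5877.441000 = -25.075732
|P − Q| = √((39.342005 − -19.718)² + (-25.075732 − 14.389)²) = 71.032030

71.032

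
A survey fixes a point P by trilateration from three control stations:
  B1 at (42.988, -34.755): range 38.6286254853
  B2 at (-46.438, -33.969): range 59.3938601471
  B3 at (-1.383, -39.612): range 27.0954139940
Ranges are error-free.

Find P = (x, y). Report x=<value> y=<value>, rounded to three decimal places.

x=9.826 y=-14.944

eq1: (x − 42.988)² + (y + 34.755)² = 38.6286254853²
eq2: (x + 46.438)² + (y + 33.969)² = 59.3938601471²
eq3: (x + 1.383)² + (y + 39.612)² = 27.0954139940²
eq3−eq2, eq3−eq1 (x²,y² cancel):
  -90.110·x + 11.286·y = -1054.111592
  88.742·x + 9.714·y = 726.845689
det = -90.110·9.714 − 11.286·88.742 = -1876.870752
x = (-1054.111592·9.714 − 11.286·726.845689) / -1876.870752 = 9.826367
y = (-90.110·726.845689 − -1054.111592·88.742) / -1876.870752 = -14.943973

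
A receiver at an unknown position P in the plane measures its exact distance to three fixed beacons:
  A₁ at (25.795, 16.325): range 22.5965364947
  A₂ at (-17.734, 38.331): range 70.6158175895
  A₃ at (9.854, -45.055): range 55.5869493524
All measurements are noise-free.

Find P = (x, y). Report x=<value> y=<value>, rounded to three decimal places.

x=41.836 y=0.410

eq1: (x − 25.795)² + (y − 16.325)² = 22.5965364947²
eq2: (x + 17.734)² + (y − 38.331)² = 70.6158175895²
eq3: (x − 9.854)² + (y + 45.055)² = 55.5869493524²
eq1−eq2, eq1−eq3 (x²,y² cancel):
  -87.058·x + 44.012·y = -3624.117565
  -31.882·x − 122.760·y = -1384.138786
det = -87.058·-122.760 − 44.012·-31.882 = 12090.430664
x = (-3624.117565·-122.760 − 44.012·-1384.138786) / 12090.430664 = 41.836011
y = (-87.058·-1384.138786 − -3624.117565·-31.882) / 12090.430664 = 0.409931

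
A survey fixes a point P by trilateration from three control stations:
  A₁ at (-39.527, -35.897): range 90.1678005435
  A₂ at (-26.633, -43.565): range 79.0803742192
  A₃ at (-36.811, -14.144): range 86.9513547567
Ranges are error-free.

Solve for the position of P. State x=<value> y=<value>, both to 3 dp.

x=49.699 y=-22.897

eq1: (x + 39.527)² + (y + 35.897)² = 90.1678005435²
eq2: (x + 26.633)² + (y + 43.565)² = 79.0803742192²
eq3: (x + 36.811)² + (y + 14.144)² = 86.9513547567²
eq1−eq2, eq1−eq3 (x²,y² cancel):
  25.788·x − 15.336·y = 1632.774244
  5.432·x + 43.506·y = -726.181720
det = 25.788·43.506 − -15.336·5.432 = 1205.237880
x = (1632.774244·43.506 − -15.336·-726.181720) / 1205.237880 = 49.698698
y = (25.788·-726.181720 − 1632.774244·5.432) / 1205.237880 = -22.896728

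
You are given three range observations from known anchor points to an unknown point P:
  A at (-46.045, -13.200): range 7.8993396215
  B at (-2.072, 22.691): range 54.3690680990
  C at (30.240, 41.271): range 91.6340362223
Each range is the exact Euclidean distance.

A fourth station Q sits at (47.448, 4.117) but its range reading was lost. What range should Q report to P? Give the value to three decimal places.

eq1: (x + 46.045)² + (y + 13.200)² = 7.8993396215²
eq2: (x + 2.072)² + (y − 22.691)² = 54.3690680990²
eq3: (x − 30.240)² + (y − 41.271)² = 91.6340362223²
eq3−eq1, eq3−eq2 (x²,y² cancel):
  -152.570·x − 108.942·y = 8011.026012
  -64.624·x − 37.160·y = 3342.222652
det = -152.570·-37.160 − -108.942·-64.624 = -1370.766608
x = (8011.026012·-37.160 − -108.942·3342.222652) / -1370.766608 = -48.453685
y = (-152.570·3342.222652 − 8011.026012·-64.624) / -1370.766608 = -5.676849
|P − Q| = √((-48.453685 − 47.448)² + (-5.676849 − 4.117)²) = 96.400481

96.400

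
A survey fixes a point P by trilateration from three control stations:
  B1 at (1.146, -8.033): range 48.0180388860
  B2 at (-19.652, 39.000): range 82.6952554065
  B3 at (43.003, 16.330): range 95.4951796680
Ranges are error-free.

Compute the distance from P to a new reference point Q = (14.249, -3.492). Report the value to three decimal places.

eq1: (x − 1.146)² + (y + 8.033)² = 48.0180388860²
eq2: (x + 19.652)² + (y − 39.000)² = 82.6952554065²
eq3: (x − 43.003)² + (y − 16.330)² = 95.4951796680²
eq1−eq2, eq1−eq3 (x²,y² cancel):
  -41.596·x + 94.066·y = -2691.414509
  83.714·x + 48.726·y = -4763.512777
det = -41.596·48.726 − 94.066·83.714 = -9901.447820
x = (-2691.414509·48.726 − 94.066·-4763.512777) / -9901.447820 = -32.009736
y = (-41.596·-4763.512777 − -2691.414509·83.714) / -9901.447820 = -42.766690
|P − Q| = √((-32.009736 − 14.249)² + (-42.766690 − -3.492)²) = 60.682551

60.683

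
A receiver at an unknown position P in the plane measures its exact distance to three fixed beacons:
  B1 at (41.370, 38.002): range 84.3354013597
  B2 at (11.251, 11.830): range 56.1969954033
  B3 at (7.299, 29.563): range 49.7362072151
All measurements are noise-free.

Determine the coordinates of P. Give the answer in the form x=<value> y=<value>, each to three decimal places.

x=-42.425 y=28.472

eq1: (x − 41.370)² + (y − 38.002)² = 84.3354013597²
eq2: (x − 11.251)² + (y − 11.830)² = 56.1969954033²
eq3: (x − 7.299)² + (y − 29.563)² = 49.7362072151²
eq3−eq1, eq3−eq2 (x²,y² cancel):
  68.142·x + 16.878·y = -2410.387080
  7.904·x − 35.466·y = -1345.124453
det = 68.142·-35.466 − 16.878·7.904 = -2550.127884
x = (-2410.387080·-35.466 − 16.878·-1345.124453) / -2550.127884 = -42.425244
y = (68.142·-1345.124453 − -2410.387080·7.904) / -2550.127884 = 28.472208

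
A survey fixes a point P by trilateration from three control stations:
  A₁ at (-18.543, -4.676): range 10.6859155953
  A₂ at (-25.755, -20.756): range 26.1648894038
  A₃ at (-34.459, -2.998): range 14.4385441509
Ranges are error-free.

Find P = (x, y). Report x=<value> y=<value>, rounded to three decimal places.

eq1: (x + 18.543)² + (y + 4.676)² = 10.6859155953²
eq2: (x + 25.755)² + (y + 20.756)² = 26.1648894038²
eq3: (x + 34.459)² + (y + 2.998)² = 14.4385441509²
eq3−eq2, eq3−eq1 (x²,y² cancel):
  17.408·x − 35.516·y = -578.409004
  31.832·x − 3.356·y = -736.420095
det = 17.408·-3.356 − -35.516·31.832 = 1072.124064
x = (-578.409004·-3.356 − -35.516·-736.420095) / 1072.124064 = -22.584658
y = (17.408·-736.420095 − -578.409004·31.832) / 1072.124064 = 5.216108

x=-22.585 y=5.216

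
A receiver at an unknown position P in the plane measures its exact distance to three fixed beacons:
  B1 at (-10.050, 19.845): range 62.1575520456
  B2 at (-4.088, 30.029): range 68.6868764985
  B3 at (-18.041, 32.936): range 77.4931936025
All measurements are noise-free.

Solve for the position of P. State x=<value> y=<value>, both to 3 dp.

x=21.481 y=-33.721

eq1: (x + 10.050)² + (y − 19.845)² = 62.1575520456²
eq2: (x + 4.088)² + (y − 30.029)² = 68.6868764985²
eq3: (x + 18.041)² + (y − 32.936)² = 77.4931936025²
eq1−eq3, eq1−eq2 (x²,y² cancel):
  -15.982·x + 26.182·y = -1226.202526
  11.924·x + 20.368·y = -430.699667
det = -15.982·20.368 − 26.182·11.924 = -637.715544
x = (-1226.202526·20.368 − 26.182·-430.699667) / -637.715544 = 21.480917
y = (-15.982·-430.699667 − -1226.202526·11.924) / -637.715544 = -33.721431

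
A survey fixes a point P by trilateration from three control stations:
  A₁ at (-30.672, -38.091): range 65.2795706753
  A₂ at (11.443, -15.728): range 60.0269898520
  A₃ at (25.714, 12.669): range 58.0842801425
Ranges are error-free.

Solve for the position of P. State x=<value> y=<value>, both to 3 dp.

x=-30.526 y=27.188

eq1: (x + 30.672)² + (y + 38.091)² = 65.2795706753²
eq2: (x − 11.443)² + (y + 15.728)² = 60.0269898520²
eq3: (x − 25.714)² + (y − 12.669)² = 58.0842801425²
eq2−eq1, eq2−eq3 (x²,y² cancel):
  -84.230·x − 44.726·y = 1355.200795
  28.542·x + 56.794·y = 672.857035
det = -84.230·56.794 − -44.726·28.542 = -3507.189128
x = (1355.200795·56.794 − -44.726·672.857035) / -3507.189128 = -30.526292
y = (-84.230·672.857035 − 1355.200795·28.542) / -3507.189128 = 27.188408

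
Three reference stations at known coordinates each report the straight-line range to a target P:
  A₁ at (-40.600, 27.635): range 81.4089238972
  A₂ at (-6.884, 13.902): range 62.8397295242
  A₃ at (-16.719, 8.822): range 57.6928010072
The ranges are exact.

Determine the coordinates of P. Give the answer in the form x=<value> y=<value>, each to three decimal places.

eq1: (x + 40.600)² + (y − 27.635)² = 81.4089238972²
eq2: (x + 6.884)² + (y − 13.902)² = 62.8397295242²
eq3: (x + 16.719)² + (y − 8.822)² = 57.6928010072²
eq1−eq2, eq1−eq3 (x²,y² cancel):
  67.432·x − 27.466·y = 507.183118
  47.762·x − 37.626·y = 1244.253022
det = 67.432·-37.626 − -27.466·47.762 = -1225.365340
x = (507.183118·-37.626 − -27.466·1244.253022) / -1225.365340 = -12.315822
y = (67.432·1244.253022 − 507.183118·47.762) / -1225.365340 = -48.702528

x=-12.316 y=-48.703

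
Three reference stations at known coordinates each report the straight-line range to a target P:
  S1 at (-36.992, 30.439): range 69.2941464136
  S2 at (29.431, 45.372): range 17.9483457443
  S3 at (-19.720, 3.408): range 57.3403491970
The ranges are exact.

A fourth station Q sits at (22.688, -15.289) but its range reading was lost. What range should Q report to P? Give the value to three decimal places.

eq1: (x + 36.992)² + (y − 30.439)² = 69.2941464136²
eq2: (x − 29.431)² + (y − 45.372)² = 17.9483457443²
eq3: (x + 19.720)² + (y − 3.408)² = 57.3403491970²
eq3−eq1, eq3−eq2 (x²,y² cancel):
  -34.544·x + 54.062·y = 380.684840
  98.302·x + 83.928·y = 5490.081812
det = -34.544·83.928 − 54.062·98.302 = -8213.611556
x = (380.684840·83.928 − 54.062·5490.081812) / -8213.611556 = 32.245826
y = (-34.544·5490.081812 − 380.684840·98.302) / -8213.611556 = 27.645752
|P − Q| = √((32.245826 − 22.688)² + (27.645752 − -15.289)²) = 43.985736

43.986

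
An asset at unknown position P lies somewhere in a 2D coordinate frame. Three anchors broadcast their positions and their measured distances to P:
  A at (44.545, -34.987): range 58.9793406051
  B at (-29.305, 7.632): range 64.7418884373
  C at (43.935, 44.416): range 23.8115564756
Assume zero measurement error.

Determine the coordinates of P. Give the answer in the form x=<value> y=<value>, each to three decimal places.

x=33.595 y=22.967

eq1: (x − 44.545)² + (y + 34.987)² = 58.9793406051²
eq2: (x + 29.305)² + (y − 7.632)² = 64.7418884373²
eq3: (x − 43.935)² + (y − 44.416)² = 23.8115564756²
eq1−eq3, eq1−eq2 (x²,y² cancel):
  -1.220·x + 158.806·y = 3606.290483
  -147.700·x + 85.238·y = -3004.266245
det = -1.220·85.238 − 158.806·-147.700 = 23351.655840
x = (3606.290483·85.238 − 158.806·-3004.266245) / 23351.655840 = 33.594555
y = (-1.220·-3004.266245 − 3606.290483·-147.700) / 23351.655840 = 22.966864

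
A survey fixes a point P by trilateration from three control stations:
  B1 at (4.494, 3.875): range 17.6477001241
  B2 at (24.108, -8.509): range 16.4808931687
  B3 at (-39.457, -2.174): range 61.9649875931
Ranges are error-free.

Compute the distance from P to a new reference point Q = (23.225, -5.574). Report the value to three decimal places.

eq1: (x − 4.494)² + (y − 3.875)² = 17.6477001241²
eq2: (x − 24.108)² + (y + 8.509)² = 16.4808931687²
eq3: (x + 39.457)² + (y + 2.174)² = 61.9649875931²
eq2−eq3, eq2−eq1 (x²,y² cancel):
  -127.130·x + 12.670·y = -2660.057468
  -39.228·x + 24.768·y = -658.208564
det = -127.130·24.768 − 12.670·-39.228 = -2651.737080
x = (-2660.057468·24.768 − 12.670·-658.208564) / -2651.737080 = 21.700794
y = (-127.130·-658.208564 − -2660.057468·-39.228) / -2651.737080 = 7.795147
|P − Q| = √((21.700794 − 23.225)² + (7.795147 − -5.574)²) = 13.455753

13.456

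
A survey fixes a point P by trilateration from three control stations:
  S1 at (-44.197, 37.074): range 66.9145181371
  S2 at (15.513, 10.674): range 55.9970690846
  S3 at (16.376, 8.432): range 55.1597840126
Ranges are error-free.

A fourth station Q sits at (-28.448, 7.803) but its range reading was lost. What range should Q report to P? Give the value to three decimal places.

eq1: (x + 44.197)² + (y − 37.074)² = 66.9145181371²
eq2: (x − 15.513)² + (y − 10.674)² = 55.9970690846²
eq3: (x − 16.376)² + (y − 8.432)² = 55.1597840126²
eq1−eq3, eq1−eq2 (x²,y² cancel):
  121.146·x − 57.284·y = -1553.633320
  119.420·x − 52.800·y = -1631.387849
det = 121.146·-52.800 − -57.284·119.420 = 444.346480
x = (-1553.633320·-52.800 − -57.284·-1631.387849) / 444.346480 = -25.701975
y = (121.146·-1631.387849 − -1553.633320·119.420) / 444.346480 = -27.233751
|P − Q| = √((-25.701975 − -28.448)² + (-27.233751 − 7.803)²) = 35.144197

35.144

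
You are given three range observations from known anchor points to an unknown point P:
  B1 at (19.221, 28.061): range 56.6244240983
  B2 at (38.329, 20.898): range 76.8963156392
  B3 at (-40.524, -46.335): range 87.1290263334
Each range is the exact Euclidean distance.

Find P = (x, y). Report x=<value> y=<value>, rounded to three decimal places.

x=-35.980 y=40.675

eq1: (x − 19.221)² + (y − 28.061)² = 56.6244240983²
eq2: (x − 38.329)² + (y − 20.898)² = 76.8963156392²
eq3: (x + 40.524)² + (y + 46.335)² = 87.1290263334²
eq3−eq2, eq3−eq1 (x²,y² cancel):
  157.706·x + 134.466·y = -204.864285
  119.490·x + 148.792·y = 1752.881586
det = 157.706·148.792 − 134.466·119.490 = 7398.048812
x = (-204.864285·148.792 − 134.466·1752.881586) / 7398.048812 = -35.980452
y = (157.706·1752.881586 − -204.864285·119.490) / 7398.048812 = 40.675479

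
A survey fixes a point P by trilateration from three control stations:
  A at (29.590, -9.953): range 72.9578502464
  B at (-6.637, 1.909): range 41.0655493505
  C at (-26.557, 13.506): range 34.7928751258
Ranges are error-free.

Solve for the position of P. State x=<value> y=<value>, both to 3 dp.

x=-43.012 y=-17.150

eq1: (x − 29.590)² + (y + 9.953)² = 72.9578502464²
eq2: (x + 6.637)² + (y − 1.909)² = 41.0655493505²
eq3: (x + 26.557)² + (y − 13.506)² = 34.7928751258²
eq1−eq3, eq1−eq2 (x²,y² cancel):
  -112.294·x + 46.918·y = 4025.359729
  -72.454·x + 23.724·y = 2709.532310
det = -112.294·23.724 − 46.918·-72.454 = 735.333916
x = (4025.359729·23.724 − 46.918·2709.532310) / 735.333916 = -43.012028
y = (-112.294·2709.532310 − 4025.359729·-72.454) / 735.333916 = -17.149770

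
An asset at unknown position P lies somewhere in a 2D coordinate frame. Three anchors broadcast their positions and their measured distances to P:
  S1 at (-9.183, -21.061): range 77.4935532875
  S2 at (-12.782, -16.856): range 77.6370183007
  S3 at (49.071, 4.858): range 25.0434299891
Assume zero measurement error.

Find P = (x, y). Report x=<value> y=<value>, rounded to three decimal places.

x=49.196 y=29.901

eq1: (x + 9.183)² + (y + 21.061)² = 77.4935532875²
eq2: (x + 12.782)² + (y + 16.856)² = 77.6370183007²
eq3: (x − 49.071)² + (y − 4.858)² = 25.0434299891²
eq2−eq1, eq2−eq3 (x²,y² cancel):
  7.198·x − 8.410·y = 102.644760
  123.706·x + 43.428·y = 7384.392170
det = 7.198·43.428 − -8.410·123.706 = 1352.962204
x = (102.644760·43.428 − -8.410·7384.392170) / 1352.962204 = 49.196049
y = (7.198·7384.392170 − 102.644760·123.706) / 1352.962204 = 29.901118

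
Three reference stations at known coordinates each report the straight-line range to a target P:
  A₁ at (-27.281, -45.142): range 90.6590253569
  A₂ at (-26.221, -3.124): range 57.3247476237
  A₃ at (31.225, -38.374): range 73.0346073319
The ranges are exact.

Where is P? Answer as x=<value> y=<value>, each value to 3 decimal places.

eq1: (x + 27.281)² + (y + 45.142)² = 90.6590253569²
eq2: (x + 26.221)² + (y + 3.124)² = 57.3247476237²
eq3: (x − 31.225)² + (y + 38.374)² = 73.0346073319²
eq2−eq1, eq2−eq3 (x²,y² cancel):
  -2.120·x − 84.036·y = -2848.179281
  114.892·x − 70.500·y = -297.662894
det = -2.120·-70.500 − -84.036·114.892 = 9804.524112
x = (-2848.179281·-70.500 − -84.036·-297.662894) / 9804.524112 = 17.928687
y = (-2.120·-297.662894 − -2848.179281·114.892) / 9804.524112 = 33.440079

x=17.929 y=33.440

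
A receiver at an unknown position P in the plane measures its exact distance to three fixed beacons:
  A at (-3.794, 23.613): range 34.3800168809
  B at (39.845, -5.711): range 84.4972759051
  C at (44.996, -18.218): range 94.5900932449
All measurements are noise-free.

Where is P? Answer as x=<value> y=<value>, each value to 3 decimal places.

eq1: (x + 3.794)² + (y − 23.613)² = 34.3800168809²
eq2: (x − 39.845)² + (y + 5.711)² = 84.4972759051²
eq3: (x − 44.996)² + (y + 18.218)² = 94.5900932449²
eq3−eq1, eq3−eq2 (x²,y² cancel):
  -97.580·x + 83.662·y = 5980.732844
  -10.302·x + 25.014·y = 1071.200111
det = -97.580·25.014 − 83.662·-10.302 = -1578.980196
x = (5980.732844·25.014 − 83.662·1071.200111) / -1578.980196 = -37.988638
y = (-97.580·1071.200111 − 5980.732844·-10.302) / -1578.980196 = 27.178426

x=-37.989 y=27.178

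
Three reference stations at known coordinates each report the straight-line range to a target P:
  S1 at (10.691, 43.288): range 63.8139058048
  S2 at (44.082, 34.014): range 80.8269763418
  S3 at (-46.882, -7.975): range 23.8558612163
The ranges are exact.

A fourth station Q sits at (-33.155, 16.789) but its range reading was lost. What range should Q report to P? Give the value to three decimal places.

eq1: (x − 10.691)² + (y − 43.288)² = 63.8139058048²
eq2: (x − 44.082)² + (y − 34.014)² = 80.8269763418²
eq3: (x + 46.882)² + (y + 7.975)² = 23.8558612163²
eq2−eq3, eq2−eq1 (x²,y² cancel):
  -181.928·x − 83.978·y = 5125.245619
  -66.782·x + 18.548·y = 1348.759035
det = -181.928·18.548 − -83.978·-66.782 = -8982.619340
x = (5125.245619·18.548 − -83.978·1348.759035) / -8982.619340 = -23.192471
y = (-181.928·1348.759035 − 5125.245619·-66.782) / -8982.619340 = -10.787179
|P − Q| = √((-23.192471 − -33.155)² + (-10.787179 − 16.789)²) = 29.320600

29.321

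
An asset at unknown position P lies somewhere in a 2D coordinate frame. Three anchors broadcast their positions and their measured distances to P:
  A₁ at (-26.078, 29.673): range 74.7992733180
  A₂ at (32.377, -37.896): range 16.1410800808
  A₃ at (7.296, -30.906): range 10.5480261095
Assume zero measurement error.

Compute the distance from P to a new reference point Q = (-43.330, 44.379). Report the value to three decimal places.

eq1: (x + 26.078)² + (y − 29.673)² = 74.7992733180²
eq2: (x − 32.377)² + (y + 37.896)² = 16.1410800808²
eq3: (x − 7.296)² + (y + 30.906)² = 10.5480261095²
eq1−eq3, eq1−eq2 (x²,y² cancel):
  66.748·x − 121.158·y = 4931.533873
  116.910·x − 135.138·y = 6258.224755
det = 66.748·-135.138 − -121.158·116.910 = 5144.390556
x = (4931.533873·-135.138 − -121.158·6258.224755) / 5144.390556 = 17.843974
y = (66.748·6258.224755 − 4931.533873·116.910) / 5144.390556 = -30.872780
|P − Q| = √((17.843974 − -43.330)² + (-30.872780 − 44.379)²) = 96.979820

96.980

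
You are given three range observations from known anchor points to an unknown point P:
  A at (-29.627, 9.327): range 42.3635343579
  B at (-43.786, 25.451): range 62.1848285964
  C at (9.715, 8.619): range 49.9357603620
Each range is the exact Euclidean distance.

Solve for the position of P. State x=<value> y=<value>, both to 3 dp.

x=-19.573 y=-31.826

eq1: (x + 29.627)² + (y − 9.327)² = 42.3635343579²
eq2: (x + 43.786)² + (y − 25.451)² = 62.1848285964²
eq3: (x − 9.715)² + (y − 8.619)² = 49.9357603620²
eq3−eq1, eq3−eq2 (x²,y² cancel):
  -78.684·x + 1.416·y = 1494.994792
  -107.002·x + 33.664·y = 1022.926066
det = -78.684·33.664 − 1.416·-107.002 = -2497.303344
x = (1494.994792·33.664 − 1.416·1022.926066) / -2497.303344 = -19.572729
y = (-78.684·1022.926066 − 1494.994792·-107.002) / -2497.303344 = -31.826137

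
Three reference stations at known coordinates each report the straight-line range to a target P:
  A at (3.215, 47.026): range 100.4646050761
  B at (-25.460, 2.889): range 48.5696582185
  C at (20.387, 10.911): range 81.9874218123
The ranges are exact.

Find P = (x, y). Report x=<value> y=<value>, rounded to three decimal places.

eq1: (x − 3.215)² + (y − 47.026)² = 100.4646050761²
eq2: (x + 25.460)² + (y − 2.889)² = 48.5696582185²
eq3: (x − 20.387)² + (y − 10.911)² = 81.9874218123²
eq3−eq1, eq3−eq2 (x²,y² cancel):
  -34.344·x + 72.230·y = -1684.098327
  -91.694·x − 16.044·y = 4484.803867
det = -34.344·-16.044 − 72.230·-91.694 = 7174.072756
x = (-1684.098327·-16.044 − 72.230·4484.803867) / 7174.072756 = -41.387608
y = (-34.344·4484.803867 − -1684.098327·-91.694) / 7174.072756 = -42.994799

x=-41.388 y=-42.995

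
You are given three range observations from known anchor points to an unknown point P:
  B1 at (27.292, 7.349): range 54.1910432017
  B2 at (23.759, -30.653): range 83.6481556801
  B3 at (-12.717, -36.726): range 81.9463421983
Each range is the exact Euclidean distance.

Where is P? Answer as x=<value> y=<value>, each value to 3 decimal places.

eq1: (x − 27.292)² + (y − 7.349)² = 54.1910432017²
eq2: (x − 23.759)² + (y + 30.653)² = 83.6481556801²
eq3: (x + 12.717)² + (y + 36.726)² = 81.9463421983²
eq3−eq1, eq3−eq2 (x²,y² cancel):
  80.018·x + 88.150·y = 3066.873736
  72.952·x + 12.146·y = -288.235624
det = 80.018·12.146 − 88.150·72.952 = -5458.820172
x = (3066.873736·12.146 − 88.150·-288.235624) / -5458.820172 = -11.478345
y = (80.018·-288.235624 − 3066.873736·72.952) / -5458.820172 = 45.210980

x=-11.478 y=45.211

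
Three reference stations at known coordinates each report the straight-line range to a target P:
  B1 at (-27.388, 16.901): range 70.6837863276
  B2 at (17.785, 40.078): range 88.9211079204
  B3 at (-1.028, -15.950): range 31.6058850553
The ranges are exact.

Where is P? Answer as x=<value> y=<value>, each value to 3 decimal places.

eq1: (x + 27.388)² + (y − 16.901)² = 70.6837863276²
eq2: (x − 17.785)² + (y − 40.078)² = 88.9211079204²
eq3: (x + 1.028)² + (y + 15.950)² = 31.6058850553²
eq1−eq3, eq1−eq2 (x²,y² cancel):
  52.720·x − 65.702·y = 3216.978618
  90.346·x + 46.354·y = -2023.959820
det = 52.720·46.354 − -65.702·90.346 = 8379.695772
x = (3216.978618·46.354 − -65.702·-2023.959820) / 8379.695772 = 1.926277
y = (52.720·-2023.959820 − 3216.978618·90.346) / 8379.695772 = -47.417510

x=1.926 y=-47.418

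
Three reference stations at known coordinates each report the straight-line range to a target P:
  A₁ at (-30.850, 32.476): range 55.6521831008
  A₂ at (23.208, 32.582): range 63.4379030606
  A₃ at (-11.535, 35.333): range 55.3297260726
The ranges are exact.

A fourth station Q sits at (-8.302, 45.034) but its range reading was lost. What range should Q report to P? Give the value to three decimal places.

eq1: (x + 30.850)² + (y − 32.476)² = 55.6521831008²
eq2: (x − 23.208)² + (y − 32.582)² = 63.4379030606²
eq3: (x + 11.535)² + (y − 35.333)² = 55.3297260726²
eq1−eq3, eq1−eq2 (x²,y² cancel):
  38.630·x + 5.714·y = -589.149065
  108.116·x + 0.212·y = -1333.417149
det = 38.630·0.212 − 5.714·108.116 = -609.585264
x = (-589.149065·0.212 − 5.714·-1333.417149) / -609.585264 = -12.294008
y = (38.630·-1333.417149 − -589.149065·108.116) / -609.585264 = -19.991520
|P − Q| = √((-12.294008 − -8.302)² + (-19.991520 − 45.034)²) = 65.147942

65.148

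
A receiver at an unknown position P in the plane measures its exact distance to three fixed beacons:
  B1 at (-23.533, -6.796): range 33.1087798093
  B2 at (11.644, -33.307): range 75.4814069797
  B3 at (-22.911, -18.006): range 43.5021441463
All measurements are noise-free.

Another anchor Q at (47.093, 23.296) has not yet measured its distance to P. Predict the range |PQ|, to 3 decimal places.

86.595

eq1: (x + 23.533)² + (y + 6.796)² = 33.1087798093²
eq2: (x − 11.644)² + (y + 33.307)² = 75.4814069797²
eq3: (x + 22.911)² + (y + 18.006)² = 43.5021441463²
eq1−eq3, eq1−eq2 (x²,y² cancel):
  1.244·x − 22.420·y = -547.102993
  70.354·x − 53.022·y = -3956.300219
det = 1.244·-53.022 − -22.420·70.354 = 1511.377312
x = (-547.102993·-53.022 − -22.420·-3956.300219) / 1511.377312 = -39.494940
y = (1.244·-3956.300219 − -547.102993·70.354) / 1511.377312 = 22.211030
|P − Q| = √((-39.494940 − 47.093)² + (22.211030 − 23.296)²) = 86.594737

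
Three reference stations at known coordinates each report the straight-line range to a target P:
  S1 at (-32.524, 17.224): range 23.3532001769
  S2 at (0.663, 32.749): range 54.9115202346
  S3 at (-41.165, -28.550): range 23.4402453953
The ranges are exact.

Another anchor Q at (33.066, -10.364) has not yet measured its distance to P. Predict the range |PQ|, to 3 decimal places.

eq1: (x + 32.524)² + (y − 17.224)² = 23.3532001769²
eq2: (x − 0.663)² + (y − 32.749)² = 54.9115202346²
eq3: (x + 41.165)² + (y + 28.550)² = 23.4402453953²
eq1−eq2, eq1−eq3 (x²,y² cancel):
  66.374·x + 31.050·y = -2751.443278
  -17.282·x − 91.548·y = 1151.109827
det = 66.374·-91.548 − 31.050·-17.282 = -5539.800852
x = (-2751.443278·-91.548 − 31.050·1151.109827) / -5539.800852 = -39.017137
y = (66.374·1151.109827 − -2751.443278·-17.282) / -5539.800852 = -5.208368
|P − Q| = √((-39.017137 − 33.066)² + (-5.208368 − -10.364)²) = 72.267276

72.267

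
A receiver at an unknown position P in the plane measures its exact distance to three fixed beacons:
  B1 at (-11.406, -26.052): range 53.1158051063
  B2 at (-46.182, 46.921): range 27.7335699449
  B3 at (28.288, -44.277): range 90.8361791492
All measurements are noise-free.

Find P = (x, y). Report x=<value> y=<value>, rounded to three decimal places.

x=-33.620 y=22.195

eq1: (x + 11.406)² + (y + 26.052)² = 53.1158051063²
eq2: (x + 46.182)² + (y − 46.921)² = 27.7335699449²
eq3: (x − 28.288)² + (y + 44.277)² = 90.8361791492²
eq1−eq2, eq1−eq3 (x²,y² cancel):
  -69.552·x + 145.946·y = 5577.691675
  79.388·x − 36.450·y = -3478.062557
det = -69.552·-36.450 − 145.946·79.388 = -9051.190648
x = (5577.691675·-36.450 − 145.946·-3478.062557) / -9051.190648 = -33.620158
y = (-69.552·-3478.062557 − 5577.691675·79.388) / -9051.190648 = 22.195486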